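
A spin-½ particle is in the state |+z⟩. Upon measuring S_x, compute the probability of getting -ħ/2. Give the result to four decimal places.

0.5000

In the S_z basis, |+z⟩ = |+z⟩ and |-x⟩ = (|+z⟩ - |-z⟩)/√2.
|⟨-x|+z⟩|² = 1/2.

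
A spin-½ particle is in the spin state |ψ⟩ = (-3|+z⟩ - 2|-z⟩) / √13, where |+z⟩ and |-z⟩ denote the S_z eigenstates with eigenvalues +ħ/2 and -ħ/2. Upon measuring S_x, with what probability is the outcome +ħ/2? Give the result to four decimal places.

0.9615

|+x⟩ = (|+z⟩ + |-z⟩)/√2, so ⟨+x|ψ⟩ = (-5) / (√2·√13).
P = |-5|² / 26 = 25/26.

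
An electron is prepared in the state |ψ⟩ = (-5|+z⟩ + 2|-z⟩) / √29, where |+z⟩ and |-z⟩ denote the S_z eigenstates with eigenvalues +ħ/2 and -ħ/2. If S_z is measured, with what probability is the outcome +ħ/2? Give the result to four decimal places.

The +ħ/2 outcome corresponds to |+z⟩. Its amplitude in |ψ⟩ is -5/√29.
P = |-5|² / 29 = 25/29.

0.8621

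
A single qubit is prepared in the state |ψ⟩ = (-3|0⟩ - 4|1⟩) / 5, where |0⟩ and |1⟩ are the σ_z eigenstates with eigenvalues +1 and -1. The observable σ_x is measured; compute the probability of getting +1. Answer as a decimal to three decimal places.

0.980

|+x⟩ = (|0⟩ + |1⟩)/√2, so ⟨+x|ψ⟩ = (-7) / (√2·5).
P = |-7|² / 50 = 49/50.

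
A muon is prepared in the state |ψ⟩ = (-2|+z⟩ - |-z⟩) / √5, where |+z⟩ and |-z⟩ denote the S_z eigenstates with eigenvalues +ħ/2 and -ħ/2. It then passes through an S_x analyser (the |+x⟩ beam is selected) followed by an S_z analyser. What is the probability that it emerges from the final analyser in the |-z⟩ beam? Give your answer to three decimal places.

0.450

First analyser (S_x): P(|+x⟩) = |⟨+x|ψ⟩|² = 9/10.
After stage 1 the state is |+x⟩; P(|-z⟩) = |⟨-z|+x⟩|² = 1/2.
Joint probability = 9/10 × 1/2 = 0.450.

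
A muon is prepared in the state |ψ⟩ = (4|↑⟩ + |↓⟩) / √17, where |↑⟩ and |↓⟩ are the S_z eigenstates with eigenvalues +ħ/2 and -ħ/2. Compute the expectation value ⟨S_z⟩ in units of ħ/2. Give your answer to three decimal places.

0.882

⟨σ_z⟩ = |a|² - |b|² divided by |a|²+|b|², with a, b the |↑⟩, |↓⟩ amplitudes.
= (16 - 1)/17 = 15/17.
⟨S_z⟩ = (ħ/2)·⟨σ_z⟩.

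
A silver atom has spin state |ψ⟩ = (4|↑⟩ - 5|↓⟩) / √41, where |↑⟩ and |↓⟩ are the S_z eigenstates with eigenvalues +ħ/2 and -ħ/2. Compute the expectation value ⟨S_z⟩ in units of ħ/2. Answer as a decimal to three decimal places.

⟨σ_z⟩ = |a|² - |b|² divided by |a|²+|b|², with a, b the |↑⟩, |↓⟩ amplitudes.
= (16 - 25)/41 = -9/41.
⟨S_z⟩ = (ħ/2)·⟨σ_z⟩.

-0.220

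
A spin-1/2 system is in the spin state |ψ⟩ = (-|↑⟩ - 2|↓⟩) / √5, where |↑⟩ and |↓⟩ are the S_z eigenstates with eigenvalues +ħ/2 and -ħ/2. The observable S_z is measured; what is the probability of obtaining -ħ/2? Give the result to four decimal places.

The -ħ/2 outcome corresponds to |↓⟩. Its amplitude in |ψ⟩ is -2/√5.
P = |-2|² / 5 = 4/5.

0.8000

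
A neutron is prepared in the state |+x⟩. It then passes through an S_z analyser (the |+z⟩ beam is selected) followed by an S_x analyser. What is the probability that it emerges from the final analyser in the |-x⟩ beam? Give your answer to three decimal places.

0.250

First analyser (S_z): from |+x⟩, P(|+z⟩) = 1/2.
After stage 1 the state is |+z⟩; P(|-x⟩) = |⟨-x|+z⟩|² = 1/2.
Joint probability = 1/2 × 1/2 = 0.250.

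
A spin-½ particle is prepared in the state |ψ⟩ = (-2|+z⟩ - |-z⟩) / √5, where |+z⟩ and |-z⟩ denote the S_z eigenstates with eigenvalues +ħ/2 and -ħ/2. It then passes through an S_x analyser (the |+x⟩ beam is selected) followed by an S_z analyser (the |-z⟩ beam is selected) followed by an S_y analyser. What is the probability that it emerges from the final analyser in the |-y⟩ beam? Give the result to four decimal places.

First analyser (S_x): P(|+x⟩) = |⟨+x|ψ⟩|² = 9/10.
After stage 1 the state is |+x⟩; P(|-z⟩) = |⟨-z|+x⟩|² = 1/2.
After stage 2 the state is |-z⟩; P(|-y⟩) = |⟨-y|-z⟩|² = 1/2.
Joint probability = 9/10 × 1/2 × 1/2 = 0.2250.

0.2250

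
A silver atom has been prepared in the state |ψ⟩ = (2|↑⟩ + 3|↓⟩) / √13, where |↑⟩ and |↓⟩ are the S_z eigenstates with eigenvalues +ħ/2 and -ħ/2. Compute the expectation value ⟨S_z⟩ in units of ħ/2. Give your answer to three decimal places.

-0.385

⟨σ_z⟩ = |a|² - |b|² divided by |a|²+|b|², with a, b the |↑⟩, |↓⟩ amplitudes.
= (4 - 9)/13 = -5/13.
⟨S_z⟩ = (ħ/2)·⟨σ_z⟩.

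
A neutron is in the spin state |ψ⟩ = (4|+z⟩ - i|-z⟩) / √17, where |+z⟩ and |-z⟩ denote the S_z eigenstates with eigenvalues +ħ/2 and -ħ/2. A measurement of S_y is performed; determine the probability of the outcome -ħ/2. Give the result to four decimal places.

0.7353

|-y⟩ = (|+z⟩ - i|-z⟩)/√2, so ⟨-y|ψ⟩ = (5) / (√2·√17).
P = |5|² / 34 = 25/34.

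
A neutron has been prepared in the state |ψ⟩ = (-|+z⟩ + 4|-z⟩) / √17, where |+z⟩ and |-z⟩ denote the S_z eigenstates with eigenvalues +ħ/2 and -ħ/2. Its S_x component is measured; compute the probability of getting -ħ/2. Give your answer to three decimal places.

|-x⟩ = (|+z⟩ - |-z⟩)/√2, so ⟨-x|ψ⟩ = (-5) / (√2·√17).
P = |-5|² / 34 = 25/34.

0.735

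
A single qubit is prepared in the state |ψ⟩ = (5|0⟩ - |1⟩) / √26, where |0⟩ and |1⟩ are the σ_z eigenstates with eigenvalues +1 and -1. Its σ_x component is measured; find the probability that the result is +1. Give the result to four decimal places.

0.3077

|+x⟩ = (|0⟩ + |1⟩)/√2, so ⟨+x|ψ⟩ = (4) / (√2·√26).
P = |4|² / 52 = 16/52.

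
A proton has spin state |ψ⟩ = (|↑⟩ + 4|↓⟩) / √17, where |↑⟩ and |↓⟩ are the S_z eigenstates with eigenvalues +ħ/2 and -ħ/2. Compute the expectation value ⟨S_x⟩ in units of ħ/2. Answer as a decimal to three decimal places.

⟨σ_x⟩ = 2 Re(a* b)/(|a|²+|b|²) with a = 1, b = 4.
a* b = 4, so ⟨σ_x⟩ = 8/17.
⟨S_x⟩ = (ħ/2)·⟨σ_x⟩.

0.471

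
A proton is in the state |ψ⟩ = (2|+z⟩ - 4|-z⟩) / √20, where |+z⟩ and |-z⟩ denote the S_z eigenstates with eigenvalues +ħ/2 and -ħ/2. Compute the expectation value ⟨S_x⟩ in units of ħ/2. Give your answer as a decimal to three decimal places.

⟨σ_x⟩ = 2 Re(a* b)/(|a|²+|b|²) with a = 2, b = -4.
a* b = -8, so ⟨σ_x⟩ = -16/20.
⟨S_x⟩ = (ħ/2)·⟨σ_x⟩.

-0.800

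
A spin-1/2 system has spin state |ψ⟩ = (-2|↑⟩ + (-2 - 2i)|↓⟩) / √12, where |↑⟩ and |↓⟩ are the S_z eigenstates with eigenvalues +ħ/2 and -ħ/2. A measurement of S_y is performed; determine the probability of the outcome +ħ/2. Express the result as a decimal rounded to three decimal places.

|+y⟩ = (|↑⟩ + i|↓⟩)/√2, so ⟨+y|ψ⟩ = (-4 + 2i) / (√2·√12).
P = |-4 + 2i|² / 24 = 20/24.

0.833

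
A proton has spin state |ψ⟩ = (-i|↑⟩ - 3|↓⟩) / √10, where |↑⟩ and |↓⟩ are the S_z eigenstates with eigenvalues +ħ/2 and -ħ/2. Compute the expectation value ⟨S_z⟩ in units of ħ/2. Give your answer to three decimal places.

⟨σ_z⟩ = |a|² - |b|² divided by |a|²+|b|², with a, b the |↑⟩, |↓⟩ amplitudes.
= (1 - 9)/10 = -8/10.
⟨S_z⟩ = (ħ/2)·⟨σ_z⟩.

-0.800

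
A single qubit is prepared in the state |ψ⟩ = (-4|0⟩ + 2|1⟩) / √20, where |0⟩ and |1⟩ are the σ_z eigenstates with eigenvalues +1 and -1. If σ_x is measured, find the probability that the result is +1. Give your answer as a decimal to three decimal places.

0.100

|+x⟩ = (|0⟩ + |1⟩)/√2, so ⟨+x|ψ⟩ = (-2) / (√2·√20).
P = |-2|² / 40 = 4/40.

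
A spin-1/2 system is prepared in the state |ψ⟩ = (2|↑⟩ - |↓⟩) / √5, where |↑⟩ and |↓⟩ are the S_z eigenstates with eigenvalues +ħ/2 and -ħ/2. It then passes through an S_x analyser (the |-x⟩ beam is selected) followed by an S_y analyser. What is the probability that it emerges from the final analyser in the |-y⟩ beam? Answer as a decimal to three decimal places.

0.450

First analyser (S_x): P(|-x⟩) = |⟨-x|ψ⟩|² = 9/10.
After stage 1 the state is |-x⟩; P(|-y⟩) = |⟨-y|-x⟩|² = 1/2.
Joint probability = 9/10 × 1/2 = 0.450.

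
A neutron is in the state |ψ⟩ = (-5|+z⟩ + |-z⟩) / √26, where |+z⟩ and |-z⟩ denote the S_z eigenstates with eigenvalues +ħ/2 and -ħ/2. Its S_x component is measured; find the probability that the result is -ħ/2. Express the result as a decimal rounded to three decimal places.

0.692

|-x⟩ = (|+z⟩ - |-z⟩)/√2, so ⟨-x|ψ⟩ = (-6) / (√2·√26).
P = |-6|² / 52 = 36/52.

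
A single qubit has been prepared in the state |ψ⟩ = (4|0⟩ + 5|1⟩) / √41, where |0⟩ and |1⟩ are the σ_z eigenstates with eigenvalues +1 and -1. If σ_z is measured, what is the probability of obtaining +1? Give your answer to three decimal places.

The +1 outcome corresponds to |0⟩. Its amplitude in |ψ⟩ is 4/√41.
P = |4|² / 41 = 16/41.

0.390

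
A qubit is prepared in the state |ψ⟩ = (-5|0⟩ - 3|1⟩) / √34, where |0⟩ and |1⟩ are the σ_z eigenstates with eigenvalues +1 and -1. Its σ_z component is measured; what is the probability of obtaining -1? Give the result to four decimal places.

0.2647

The -1 outcome corresponds to |1⟩. Its amplitude in |ψ⟩ is -3/√34.
P = |-3|² / 34 = 9/34.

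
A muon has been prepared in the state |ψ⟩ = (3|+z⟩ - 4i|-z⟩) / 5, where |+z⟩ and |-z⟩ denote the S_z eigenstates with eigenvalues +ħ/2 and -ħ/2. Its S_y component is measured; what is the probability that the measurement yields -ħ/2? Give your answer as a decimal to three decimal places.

0.980

|-y⟩ = (|+z⟩ - i|-z⟩)/√2, so ⟨-y|ψ⟩ = (7) / (√2·5).
P = |7|² / 50 = 49/50.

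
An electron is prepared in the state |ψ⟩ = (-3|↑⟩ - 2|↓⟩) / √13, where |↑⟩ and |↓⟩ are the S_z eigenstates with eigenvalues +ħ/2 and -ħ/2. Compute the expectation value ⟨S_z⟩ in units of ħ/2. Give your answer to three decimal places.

⟨σ_z⟩ = |a|² - |b|² divided by |a|²+|b|², with a, b the |↑⟩, |↓⟩ amplitudes.
= (9 - 4)/13 = 5/13.
⟨S_z⟩ = (ħ/2)·⟨σ_z⟩.

0.385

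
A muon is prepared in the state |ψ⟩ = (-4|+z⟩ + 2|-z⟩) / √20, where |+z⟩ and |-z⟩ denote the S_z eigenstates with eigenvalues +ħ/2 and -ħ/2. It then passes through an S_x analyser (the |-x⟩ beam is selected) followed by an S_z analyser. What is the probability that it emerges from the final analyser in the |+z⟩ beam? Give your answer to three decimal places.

0.450

First analyser (S_x): P(|-x⟩) = |⟨-x|ψ⟩|² = 36/40.
After stage 1 the state is |-x⟩; P(|+z⟩) = |⟨+z|-x⟩|² = 1/2.
Joint probability = 36/40 × 1/2 = 0.450.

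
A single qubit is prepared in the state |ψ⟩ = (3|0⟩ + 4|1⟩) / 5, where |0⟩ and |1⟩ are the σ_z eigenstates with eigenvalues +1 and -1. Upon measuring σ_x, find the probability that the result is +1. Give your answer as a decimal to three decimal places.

0.980

|+x⟩ = (|0⟩ + |1⟩)/√2, so ⟨+x|ψ⟩ = (7) / (√2·5).
P = |7|² / 50 = 49/50.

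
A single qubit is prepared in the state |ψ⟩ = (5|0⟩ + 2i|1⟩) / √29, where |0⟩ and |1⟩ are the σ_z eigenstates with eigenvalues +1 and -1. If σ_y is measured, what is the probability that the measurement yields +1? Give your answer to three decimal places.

0.845

|+y⟩ = (|0⟩ + i|1⟩)/√2, so ⟨+y|ψ⟩ = (7) / (√2·√29).
P = |7|² / 58 = 49/58.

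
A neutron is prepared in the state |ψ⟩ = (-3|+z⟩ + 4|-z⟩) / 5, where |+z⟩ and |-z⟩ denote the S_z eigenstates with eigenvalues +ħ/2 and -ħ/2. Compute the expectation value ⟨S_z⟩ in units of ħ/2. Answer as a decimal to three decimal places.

-0.280

⟨σ_z⟩ = |a|² - |b|² divided by |a|²+|b|², with a, b the |+z⟩, |-z⟩ amplitudes.
= (9 - 16)/25 = -7/25.
⟨S_z⟩ = (ħ/2)·⟨σ_z⟩.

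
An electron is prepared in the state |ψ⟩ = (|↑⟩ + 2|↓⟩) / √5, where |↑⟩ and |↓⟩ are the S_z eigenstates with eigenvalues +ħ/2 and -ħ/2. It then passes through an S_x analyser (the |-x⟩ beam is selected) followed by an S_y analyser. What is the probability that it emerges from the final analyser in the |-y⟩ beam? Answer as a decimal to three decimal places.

First analyser (S_x): P(|-x⟩) = |⟨-x|ψ⟩|² = 1/10.
After stage 1 the state is |-x⟩; P(|-y⟩) = |⟨-y|-x⟩|² = 1/2.
Joint probability = 1/10 × 1/2 = 0.050.

0.050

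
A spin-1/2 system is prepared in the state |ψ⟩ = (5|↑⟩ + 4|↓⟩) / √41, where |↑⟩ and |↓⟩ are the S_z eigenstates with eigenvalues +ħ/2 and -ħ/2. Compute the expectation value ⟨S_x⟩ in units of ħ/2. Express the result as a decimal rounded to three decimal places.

⟨σ_x⟩ = 2 Re(a* b)/(|a|²+|b|²) with a = 5, b = 4.
a* b = 20, so ⟨σ_x⟩ = 40/41.
⟨S_x⟩ = (ħ/2)·⟨σ_x⟩.

0.976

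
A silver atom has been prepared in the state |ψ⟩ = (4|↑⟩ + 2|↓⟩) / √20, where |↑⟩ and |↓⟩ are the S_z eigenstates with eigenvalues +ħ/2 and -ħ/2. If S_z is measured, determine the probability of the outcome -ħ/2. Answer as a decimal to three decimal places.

The -ħ/2 outcome corresponds to |↓⟩. Its amplitude in |ψ⟩ is 2/√20.
P = |2|² / 20 = 4/20.

0.200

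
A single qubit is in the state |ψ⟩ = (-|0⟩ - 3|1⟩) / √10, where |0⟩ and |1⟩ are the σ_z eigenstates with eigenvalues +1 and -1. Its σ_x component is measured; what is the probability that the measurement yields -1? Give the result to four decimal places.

0.2000

|-x⟩ = (|0⟩ - |1⟩)/√2, so ⟨-x|ψ⟩ = (2) / (√2·√10).
P = |2|² / 20 = 4/20.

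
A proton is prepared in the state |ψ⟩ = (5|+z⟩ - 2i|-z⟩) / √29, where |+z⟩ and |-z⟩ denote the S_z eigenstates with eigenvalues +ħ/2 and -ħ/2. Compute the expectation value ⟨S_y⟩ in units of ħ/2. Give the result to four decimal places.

-0.6897

⟨σ_y⟩ = 2 Im(a* b)/(|a|²+|b|²) with a = 5, b = -2i.
a* b = -10i, so ⟨σ_y⟩ = -20/29.
⟨S_y⟩ = (ħ/2)·⟨σ_y⟩.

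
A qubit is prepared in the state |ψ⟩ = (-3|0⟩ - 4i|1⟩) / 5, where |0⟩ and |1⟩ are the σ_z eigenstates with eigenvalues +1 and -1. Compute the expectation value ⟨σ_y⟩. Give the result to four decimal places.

0.9600

⟨σ_y⟩ = 2 Im(a* b)/(|a|²+|b|²) with a = -3, b = -4i.
a* b = 12i, so ⟨σ_y⟩ = 24/25.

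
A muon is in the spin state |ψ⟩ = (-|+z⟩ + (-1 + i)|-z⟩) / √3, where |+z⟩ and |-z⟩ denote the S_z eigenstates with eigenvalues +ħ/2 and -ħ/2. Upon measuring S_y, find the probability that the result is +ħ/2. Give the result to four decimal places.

0.1667

|+y⟩ = (|+z⟩ + i|-z⟩)/√2, so ⟨+y|ψ⟩ = (i) / (√2·√3).
P = |i|² / 6 = 1/6.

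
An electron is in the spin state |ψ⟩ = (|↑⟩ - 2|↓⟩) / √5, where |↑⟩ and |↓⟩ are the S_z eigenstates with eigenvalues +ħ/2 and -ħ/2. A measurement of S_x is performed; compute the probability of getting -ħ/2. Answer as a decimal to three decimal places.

|-x⟩ = (|↑⟩ - |↓⟩)/√2, so ⟨-x|ψ⟩ = (3) / (√2·√5).
P = |3|² / 10 = 9/10.

0.900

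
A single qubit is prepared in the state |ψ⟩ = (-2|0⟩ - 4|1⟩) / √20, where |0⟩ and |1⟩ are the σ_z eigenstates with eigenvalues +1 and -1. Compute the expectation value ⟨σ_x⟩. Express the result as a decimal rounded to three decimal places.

⟨σ_x⟩ = 2 Re(a* b)/(|a|²+|b|²) with a = -2, b = -4.
a* b = 8, so ⟨σ_x⟩ = 16/20.

0.800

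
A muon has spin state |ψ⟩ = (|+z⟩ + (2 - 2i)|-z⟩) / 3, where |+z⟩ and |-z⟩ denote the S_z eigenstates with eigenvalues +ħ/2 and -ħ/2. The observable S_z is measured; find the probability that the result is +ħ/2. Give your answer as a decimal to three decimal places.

The +ħ/2 outcome corresponds to |+z⟩. Its amplitude in |ψ⟩ is 1/3.
P = |1|² / 9 = 1/9.

0.111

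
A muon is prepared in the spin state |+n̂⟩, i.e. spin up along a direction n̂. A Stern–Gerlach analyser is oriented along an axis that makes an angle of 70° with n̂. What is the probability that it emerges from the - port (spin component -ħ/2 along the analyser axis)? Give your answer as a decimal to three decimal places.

0.329

For spin-½, the probability of finding spin-up along an axis at angle θ to the initial spin direction is cos²(θ/2); spin-down is sin²(θ/2).
θ = 70°, so P = sin²(35°) ≈ 0.329.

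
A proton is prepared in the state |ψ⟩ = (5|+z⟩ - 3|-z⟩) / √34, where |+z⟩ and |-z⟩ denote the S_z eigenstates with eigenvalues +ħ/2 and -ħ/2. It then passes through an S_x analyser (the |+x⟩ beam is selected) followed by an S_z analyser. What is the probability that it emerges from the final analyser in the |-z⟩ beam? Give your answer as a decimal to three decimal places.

0.029

First analyser (S_x): P(|+x⟩) = |⟨+x|ψ⟩|² = 4/68.
After stage 1 the state is |+x⟩; P(|-z⟩) = |⟨-z|+x⟩|² = 1/2.
Joint probability = 4/68 × 1/2 = 0.029.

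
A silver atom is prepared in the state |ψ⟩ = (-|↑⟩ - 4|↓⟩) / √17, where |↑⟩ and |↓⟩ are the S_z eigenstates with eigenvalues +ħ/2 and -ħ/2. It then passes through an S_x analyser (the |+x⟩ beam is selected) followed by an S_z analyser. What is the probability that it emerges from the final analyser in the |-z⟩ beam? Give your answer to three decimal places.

0.368

First analyser (S_x): P(|+x⟩) = |⟨+x|ψ⟩|² = 25/34.
After stage 1 the state is |+x⟩; P(|-z⟩) = |⟨-z|+x⟩|² = 1/2.
Joint probability = 25/34 × 1/2 = 0.368.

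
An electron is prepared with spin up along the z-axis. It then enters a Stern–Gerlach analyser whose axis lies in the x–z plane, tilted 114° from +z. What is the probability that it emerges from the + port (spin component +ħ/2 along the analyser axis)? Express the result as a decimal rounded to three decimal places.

For spin-½, the probability of finding spin-up along an axis at angle θ to the initial spin direction is cos²(θ/2); spin-down is sin²(θ/2).
θ = 114°, so P = cos²(57°) ≈ 0.297.

0.297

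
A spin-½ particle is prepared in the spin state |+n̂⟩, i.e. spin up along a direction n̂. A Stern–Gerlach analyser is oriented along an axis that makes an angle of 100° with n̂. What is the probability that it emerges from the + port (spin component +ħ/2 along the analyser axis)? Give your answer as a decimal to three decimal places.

0.413

For spin-½, the probability of finding spin-up along an axis at angle θ to the initial spin direction is cos²(θ/2); spin-down is sin²(θ/2).
θ = 100°, so P = cos²(50°) ≈ 0.413.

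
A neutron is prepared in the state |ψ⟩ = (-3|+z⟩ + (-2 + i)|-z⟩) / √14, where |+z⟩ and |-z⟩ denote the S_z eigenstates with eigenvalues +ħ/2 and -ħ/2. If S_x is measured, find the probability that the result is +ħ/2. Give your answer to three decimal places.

|+x⟩ = (|+z⟩ + |-z⟩)/√2, so ⟨+x|ψ⟩ = (-5 + i) / (√2·√14).
P = |-5 + i|² / 28 = 26/28.

0.929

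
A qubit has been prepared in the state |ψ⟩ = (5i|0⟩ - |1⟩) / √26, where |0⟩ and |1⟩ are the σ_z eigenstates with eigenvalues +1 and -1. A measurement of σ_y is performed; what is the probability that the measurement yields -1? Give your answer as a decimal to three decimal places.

0.308

|-y⟩ = (|0⟩ - i|1⟩)/√2, so ⟨-y|ψ⟩ = (4i) / (√2·√26).
P = |4i|² / 52 = 16/52.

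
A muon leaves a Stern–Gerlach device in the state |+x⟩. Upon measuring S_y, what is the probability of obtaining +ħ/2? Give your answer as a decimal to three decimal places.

0.500

In the S_z basis, |+x⟩ = (|↑⟩ + |↓⟩)/√2 and |+y⟩ = (|↑⟩ + i|↓⟩)/√2.
|⟨+y|+x⟩|² = 1/2.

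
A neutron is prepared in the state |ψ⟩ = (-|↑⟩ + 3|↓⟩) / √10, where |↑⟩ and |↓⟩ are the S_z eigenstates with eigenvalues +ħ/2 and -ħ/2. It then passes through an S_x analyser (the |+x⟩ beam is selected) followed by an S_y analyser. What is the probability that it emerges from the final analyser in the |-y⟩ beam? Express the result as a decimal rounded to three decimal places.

0.100

First analyser (S_x): P(|+x⟩) = |⟨+x|ψ⟩|² = 4/20.
After stage 1 the state is |+x⟩; P(|-y⟩) = |⟨-y|+x⟩|² = 1/2.
Joint probability = 4/20 × 1/2 = 0.100.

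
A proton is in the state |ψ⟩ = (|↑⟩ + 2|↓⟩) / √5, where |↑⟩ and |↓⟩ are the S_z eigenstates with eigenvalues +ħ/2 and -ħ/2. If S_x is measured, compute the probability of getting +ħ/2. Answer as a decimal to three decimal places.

|+x⟩ = (|↑⟩ + |↓⟩)/√2, so ⟨+x|ψ⟩ = (3) / (√2·√5).
P = |3|² / 10 = 9/10.

0.900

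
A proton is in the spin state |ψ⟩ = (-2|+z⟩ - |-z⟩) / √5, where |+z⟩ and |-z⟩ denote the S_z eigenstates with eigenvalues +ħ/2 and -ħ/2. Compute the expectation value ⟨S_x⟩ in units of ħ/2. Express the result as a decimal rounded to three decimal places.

⟨σ_x⟩ = 2 Re(a* b)/(|a|²+|b|²) with a = -2, b = -1.
a* b = 2, so ⟨σ_x⟩ = 4/5.
⟨S_x⟩ = (ħ/2)·⟨σ_x⟩.

0.800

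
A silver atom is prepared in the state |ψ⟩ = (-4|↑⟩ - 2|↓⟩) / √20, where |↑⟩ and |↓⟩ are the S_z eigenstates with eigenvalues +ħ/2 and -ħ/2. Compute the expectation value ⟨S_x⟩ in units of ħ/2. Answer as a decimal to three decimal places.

⟨σ_x⟩ = 2 Re(a* b)/(|a|²+|b|²) with a = -4, b = -2.
a* b = 8, so ⟨σ_x⟩ = 16/20.
⟨S_x⟩ = (ħ/2)·⟨σ_x⟩.

0.800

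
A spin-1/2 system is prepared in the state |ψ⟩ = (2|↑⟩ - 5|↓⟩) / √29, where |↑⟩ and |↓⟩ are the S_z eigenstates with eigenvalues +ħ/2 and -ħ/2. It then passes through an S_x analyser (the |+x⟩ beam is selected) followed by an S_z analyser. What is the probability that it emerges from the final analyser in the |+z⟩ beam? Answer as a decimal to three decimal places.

First analyser (S_x): P(|+x⟩) = |⟨+x|ψ⟩|² = 9/58.
After stage 1 the state is |+x⟩; P(|+z⟩) = |⟨+z|+x⟩|² = 1/2.
Joint probability = 9/58 × 1/2 = 0.078.

0.078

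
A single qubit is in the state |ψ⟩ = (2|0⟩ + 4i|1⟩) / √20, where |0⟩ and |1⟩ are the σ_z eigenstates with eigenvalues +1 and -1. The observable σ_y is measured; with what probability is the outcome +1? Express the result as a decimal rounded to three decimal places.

0.900

|+y⟩ = (|0⟩ + i|1⟩)/√2, so ⟨+y|ψ⟩ = (6) / (√2·√20).
P = |6|² / 40 = 36/40.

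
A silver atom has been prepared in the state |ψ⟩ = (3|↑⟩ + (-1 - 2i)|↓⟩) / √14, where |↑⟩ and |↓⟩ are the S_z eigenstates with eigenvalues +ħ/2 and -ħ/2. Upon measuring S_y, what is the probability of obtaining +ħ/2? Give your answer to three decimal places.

0.071

|+y⟩ = (|↑⟩ + i|↓⟩)/√2, so ⟨+y|ψ⟩ = (1 + i) / (√2·√14).
P = |1 + i|² / 28 = 2/28.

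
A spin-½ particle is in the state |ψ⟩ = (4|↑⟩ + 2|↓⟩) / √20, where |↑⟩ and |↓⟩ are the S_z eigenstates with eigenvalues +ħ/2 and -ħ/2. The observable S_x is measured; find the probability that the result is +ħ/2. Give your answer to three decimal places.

0.900

|+x⟩ = (|↑⟩ + |↓⟩)/√2, so ⟨+x|ψ⟩ = (6) / (√2·√20).
P = |6|² / 40 = 36/40.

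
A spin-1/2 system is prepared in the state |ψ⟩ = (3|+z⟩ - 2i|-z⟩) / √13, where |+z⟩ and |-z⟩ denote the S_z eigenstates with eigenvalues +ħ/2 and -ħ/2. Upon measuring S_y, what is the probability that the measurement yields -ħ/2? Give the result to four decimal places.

|-y⟩ = (|+z⟩ - i|-z⟩)/√2, so ⟨-y|ψ⟩ = (5) / (√2·√13).
P = |5|² / 26 = 25/26.

0.9615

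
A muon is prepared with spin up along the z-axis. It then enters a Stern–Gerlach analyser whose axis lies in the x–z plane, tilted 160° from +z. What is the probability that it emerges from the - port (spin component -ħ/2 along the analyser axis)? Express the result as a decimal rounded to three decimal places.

For spin-½, the probability of finding spin-up along an axis at angle θ to the initial spin direction is cos²(θ/2); spin-down is sin²(θ/2).
θ = 160°, so P = sin²(80°) ≈ 0.970.

0.970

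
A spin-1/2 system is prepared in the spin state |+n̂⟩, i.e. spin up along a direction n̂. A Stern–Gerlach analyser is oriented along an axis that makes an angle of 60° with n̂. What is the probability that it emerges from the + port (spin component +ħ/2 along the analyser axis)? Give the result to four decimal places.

0.7500

For spin-½, the probability of finding spin-up along an axis at angle θ to the initial spin direction is cos²(θ/2); spin-down is sin²(θ/2).
θ = 60°, so P = cos²(30°) ≈ 0.7500.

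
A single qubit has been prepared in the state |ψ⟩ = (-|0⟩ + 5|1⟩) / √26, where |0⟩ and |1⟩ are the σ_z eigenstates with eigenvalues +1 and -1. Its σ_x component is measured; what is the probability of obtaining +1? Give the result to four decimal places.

0.3077

|+x⟩ = (|0⟩ + |1⟩)/√2, so ⟨+x|ψ⟩ = (4) / (√2·√26).
P = |4|² / 52 = 16/52.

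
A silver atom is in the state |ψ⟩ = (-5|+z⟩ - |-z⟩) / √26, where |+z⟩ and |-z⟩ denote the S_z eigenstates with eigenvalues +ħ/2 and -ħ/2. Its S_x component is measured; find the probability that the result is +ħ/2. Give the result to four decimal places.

|+x⟩ = (|+z⟩ + |-z⟩)/√2, so ⟨+x|ψ⟩ = (-6) / (√2·√26).
P = |-6|² / 52 = 36/52.

0.6923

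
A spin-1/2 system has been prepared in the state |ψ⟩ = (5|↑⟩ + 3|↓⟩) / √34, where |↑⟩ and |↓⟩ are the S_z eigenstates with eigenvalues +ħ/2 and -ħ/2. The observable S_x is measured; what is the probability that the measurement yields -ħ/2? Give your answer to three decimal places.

|-x⟩ = (|↑⟩ - |↓⟩)/√2, so ⟨-x|ψ⟩ = (2) / (√2·√34).
P = |2|² / 68 = 4/68.

0.059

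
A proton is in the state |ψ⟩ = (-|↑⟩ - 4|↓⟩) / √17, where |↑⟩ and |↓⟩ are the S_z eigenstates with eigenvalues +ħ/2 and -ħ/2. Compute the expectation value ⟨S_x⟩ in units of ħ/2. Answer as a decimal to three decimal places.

0.471

⟨σ_x⟩ = 2 Re(a* b)/(|a|²+|b|²) with a = -1, b = -4.
a* b = 4, so ⟨σ_x⟩ = 8/17.
⟨S_x⟩ = (ħ/2)·⟨σ_x⟩.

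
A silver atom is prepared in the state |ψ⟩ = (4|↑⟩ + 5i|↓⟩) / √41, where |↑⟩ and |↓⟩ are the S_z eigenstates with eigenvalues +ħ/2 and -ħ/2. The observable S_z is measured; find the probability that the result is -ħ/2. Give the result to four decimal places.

The -ħ/2 outcome corresponds to |↓⟩. Its amplitude in |ψ⟩ is 5i/√41.
P = |5i|² / 41 = 25/41.

0.6098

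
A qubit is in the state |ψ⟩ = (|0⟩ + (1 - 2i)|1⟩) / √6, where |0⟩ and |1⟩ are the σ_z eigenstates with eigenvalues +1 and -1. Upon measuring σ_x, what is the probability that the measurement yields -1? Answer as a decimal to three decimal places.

|-x⟩ = (|0⟩ - |1⟩)/√2, so ⟨-x|ψ⟩ = (2i) / (√2·√6).
P = |2i|² / 12 = 4/12.

0.333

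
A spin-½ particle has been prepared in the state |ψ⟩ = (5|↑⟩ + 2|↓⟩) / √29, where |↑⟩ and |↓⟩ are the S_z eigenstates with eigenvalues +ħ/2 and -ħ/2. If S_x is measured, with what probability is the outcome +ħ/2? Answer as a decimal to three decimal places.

0.845

|+x⟩ = (|↑⟩ + |↓⟩)/√2, so ⟨+x|ψ⟩ = (7) / (√2·√29).
P = |7|² / 58 = 49/58.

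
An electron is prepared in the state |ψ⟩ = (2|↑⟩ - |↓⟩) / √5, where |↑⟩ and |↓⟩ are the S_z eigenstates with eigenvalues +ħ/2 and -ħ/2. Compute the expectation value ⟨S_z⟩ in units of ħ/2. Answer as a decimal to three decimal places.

0.600

⟨σ_z⟩ = |a|² - |b|² divided by |a|²+|b|², with a, b the |↑⟩, |↓⟩ amplitudes.
= (4 - 1)/5 = 3/5.
⟨S_z⟩ = (ħ/2)·⟨σ_z⟩.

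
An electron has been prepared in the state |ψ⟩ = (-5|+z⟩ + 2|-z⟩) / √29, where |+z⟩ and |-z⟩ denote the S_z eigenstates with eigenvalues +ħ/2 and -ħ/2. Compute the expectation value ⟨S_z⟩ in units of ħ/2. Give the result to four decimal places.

⟨σ_z⟩ = |a|² - |b|² divided by |a|²+|b|², with a, b the |+z⟩, |-z⟩ amplitudes.
= (25 - 4)/29 = 21/29.
⟨S_z⟩ = (ħ/2)·⟨σ_z⟩.

0.7241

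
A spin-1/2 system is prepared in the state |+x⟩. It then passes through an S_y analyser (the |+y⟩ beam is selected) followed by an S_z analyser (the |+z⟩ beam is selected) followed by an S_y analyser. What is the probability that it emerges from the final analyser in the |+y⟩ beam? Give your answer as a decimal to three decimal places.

0.125

First analyser (S_y): from |+x⟩, P(|+y⟩) = 1/2.
After stage 1 the state is |+y⟩; P(|+z⟩) = |⟨+z|+y⟩|² = 1/2.
After stage 2 the state is |+z⟩; P(|+y⟩) = |⟨+y|+z⟩|² = 1/2.
Joint probability = 1/2 × 1/2 × 1/2 = 0.125.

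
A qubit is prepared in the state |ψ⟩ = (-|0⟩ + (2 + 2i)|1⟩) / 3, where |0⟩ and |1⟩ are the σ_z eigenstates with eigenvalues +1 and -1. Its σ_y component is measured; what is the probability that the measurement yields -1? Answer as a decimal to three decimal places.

|-y⟩ = (|0⟩ - i|1⟩)/√2, so ⟨-y|ψ⟩ = (-3 + 2i) / (√2·3).
P = |-3 + 2i|² / 18 = 13/18.

0.722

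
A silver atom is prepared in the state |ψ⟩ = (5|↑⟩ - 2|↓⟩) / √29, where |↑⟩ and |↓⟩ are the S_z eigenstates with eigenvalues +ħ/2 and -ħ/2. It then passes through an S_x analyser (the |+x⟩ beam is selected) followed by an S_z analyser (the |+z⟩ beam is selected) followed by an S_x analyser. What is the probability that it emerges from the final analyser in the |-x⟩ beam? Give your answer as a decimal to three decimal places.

First analyser (S_x): P(|+x⟩) = |⟨+x|ψ⟩|² = 9/58.
After stage 1 the state is |+x⟩; P(|+z⟩) = |⟨+z|+x⟩|² = 1/2.
After stage 2 the state is |+z⟩; P(|-x⟩) = |⟨-x|+z⟩|² = 1/2.
Joint probability = 9/58 × 1/2 × 1/2 = 0.039.

0.039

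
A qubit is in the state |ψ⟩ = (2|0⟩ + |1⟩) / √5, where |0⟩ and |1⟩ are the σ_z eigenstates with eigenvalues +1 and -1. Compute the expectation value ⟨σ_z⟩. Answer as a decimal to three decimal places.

⟨σ_z⟩ = |a|² - |b|² divided by |a|²+|b|², with a, b the |0⟩, |1⟩ amplitudes.
= (4 - 1)/5 = 3/5.

0.600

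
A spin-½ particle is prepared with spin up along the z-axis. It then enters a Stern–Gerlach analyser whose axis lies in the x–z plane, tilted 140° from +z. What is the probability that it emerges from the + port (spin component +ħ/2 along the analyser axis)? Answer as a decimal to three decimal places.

0.117

For spin-½, the probability of finding spin-up along an axis at angle θ to the initial spin direction is cos²(θ/2); spin-down is sin²(θ/2).
θ = 140°, so P = cos²(70°) ≈ 0.117.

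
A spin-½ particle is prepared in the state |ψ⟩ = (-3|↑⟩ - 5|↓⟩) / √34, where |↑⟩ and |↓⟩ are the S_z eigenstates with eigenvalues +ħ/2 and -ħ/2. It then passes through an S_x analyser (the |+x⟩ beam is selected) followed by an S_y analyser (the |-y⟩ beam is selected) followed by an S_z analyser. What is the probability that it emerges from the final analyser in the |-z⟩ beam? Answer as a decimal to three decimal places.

First analyser (S_x): P(|+x⟩) = |⟨+x|ψ⟩|² = 64/68.
After stage 1 the state is |+x⟩; P(|-y⟩) = |⟨-y|+x⟩|² = 1/2.
After stage 2 the state is |-y⟩; P(|-z⟩) = |⟨-z|-y⟩|² = 1/2.
Joint probability = 64/68 × 1/2 × 1/2 = 0.235.

0.235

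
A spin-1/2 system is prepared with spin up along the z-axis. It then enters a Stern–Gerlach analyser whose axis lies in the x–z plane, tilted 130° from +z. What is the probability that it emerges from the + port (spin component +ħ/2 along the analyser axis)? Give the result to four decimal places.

For spin-½, the probability of finding spin-up along an axis at angle θ to the initial spin direction is cos²(θ/2); spin-down is sin²(θ/2).
θ = 130°, so P = cos²(65°) ≈ 0.1786.

0.1786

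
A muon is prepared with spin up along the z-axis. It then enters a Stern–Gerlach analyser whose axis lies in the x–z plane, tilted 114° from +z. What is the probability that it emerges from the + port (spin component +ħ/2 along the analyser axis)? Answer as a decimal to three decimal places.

0.297

For spin-½, the probability of finding spin-up along an axis at angle θ to the initial spin direction is cos²(θ/2); spin-down is sin²(θ/2).
θ = 114°, so P = cos²(57°) ≈ 0.297.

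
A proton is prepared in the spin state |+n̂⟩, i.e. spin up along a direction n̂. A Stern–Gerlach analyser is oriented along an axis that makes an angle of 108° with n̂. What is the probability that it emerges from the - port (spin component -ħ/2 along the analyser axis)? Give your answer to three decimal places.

For spin-½, the probability of finding spin-up along an axis at angle θ to the initial spin direction is cos²(θ/2); spin-down is sin²(θ/2).
θ = 108°, so P = sin²(54°) ≈ 0.655.

0.655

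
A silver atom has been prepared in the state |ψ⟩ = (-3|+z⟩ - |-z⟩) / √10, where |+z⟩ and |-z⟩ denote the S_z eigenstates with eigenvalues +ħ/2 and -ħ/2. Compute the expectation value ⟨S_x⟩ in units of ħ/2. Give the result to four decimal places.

⟨σ_x⟩ = 2 Re(a* b)/(|a|²+|b|²) with a = -3, b = -1.
a* b = 3, so ⟨σ_x⟩ = 6/10.
⟨S_x⟩ = (ħ/2)·⟨σ_x⟩.

0.6000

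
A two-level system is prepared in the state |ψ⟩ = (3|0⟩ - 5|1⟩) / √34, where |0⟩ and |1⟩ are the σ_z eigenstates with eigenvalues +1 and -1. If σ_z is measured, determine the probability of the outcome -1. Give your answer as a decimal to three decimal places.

The -1 outcome corresponds to |1⟩. Its amplitude in |ψ⟩ is -5/√34.
P = |-5|² / 34 = 25/34.

0.735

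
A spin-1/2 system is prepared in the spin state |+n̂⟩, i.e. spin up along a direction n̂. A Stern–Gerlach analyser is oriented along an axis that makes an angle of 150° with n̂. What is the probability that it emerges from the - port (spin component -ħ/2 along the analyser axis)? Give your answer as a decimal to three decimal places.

0.933

For spin-½, the probability of finding spin-up along an axis at angle θ to the initial spin direction is cos²(θ/2); spin-down is sin²(θ/2).
θ = 150°, so P = sin²(75°) ≈ 0.933.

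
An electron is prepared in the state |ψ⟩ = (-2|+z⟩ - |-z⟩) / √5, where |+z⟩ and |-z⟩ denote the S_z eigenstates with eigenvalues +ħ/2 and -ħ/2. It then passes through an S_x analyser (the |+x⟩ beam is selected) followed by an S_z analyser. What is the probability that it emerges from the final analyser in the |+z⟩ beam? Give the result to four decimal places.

0.4500

First analyser (S_x): P(|+x⟩) = |⟨+x|ψ⟩|² = 9/10.
After stage 1 the state is |+x⟩; P(|+z⟩) = |⟨+z|+x⟩|² = 1/2.
Joint probability = 9/10 × 1/2 = 0.4500.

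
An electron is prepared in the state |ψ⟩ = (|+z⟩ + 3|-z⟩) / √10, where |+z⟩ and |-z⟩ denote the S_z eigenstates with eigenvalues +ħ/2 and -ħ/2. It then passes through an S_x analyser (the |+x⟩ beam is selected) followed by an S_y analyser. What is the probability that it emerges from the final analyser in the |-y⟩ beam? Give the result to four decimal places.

First analyser (S_x): P(|+x⟩) = |⟨+x|ψ⟩|² = 16/20.
After stage 1 the state is |+x⟩; P(|-y⟩) = |⟨-y|+x⟩|² = 1/2.
Joint probability = 16/20 × 1/2 = 0.4000.

0.4000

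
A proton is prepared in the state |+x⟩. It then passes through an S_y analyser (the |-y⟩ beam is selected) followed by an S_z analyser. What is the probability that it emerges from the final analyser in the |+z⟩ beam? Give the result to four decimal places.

First analyser (S_y): from |+x⟩, P(|-y⟩) = 1/2.
After stage 1 the state is |-y⟩; P(|+z⟩) = |⟨+z|-y⟩|² = 1/2.
Joint probability = 1/2 × 1/2 = 0.2500.

0.2500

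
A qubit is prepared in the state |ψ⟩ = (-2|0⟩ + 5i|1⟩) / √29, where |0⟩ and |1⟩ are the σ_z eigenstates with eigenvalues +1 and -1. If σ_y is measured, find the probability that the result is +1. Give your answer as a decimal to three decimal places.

|+y⟩ = (|0⟩ + i|1⟩)/√2, so ⟨+y|ψ⟩ = (3) / (√2·√29).
P = |3|² / 58 = 9/58.

0.155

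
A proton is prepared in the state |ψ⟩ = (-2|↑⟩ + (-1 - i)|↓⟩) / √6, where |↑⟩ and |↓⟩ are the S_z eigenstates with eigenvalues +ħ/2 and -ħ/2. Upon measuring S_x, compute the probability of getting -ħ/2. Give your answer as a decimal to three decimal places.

|-x⟩ = (|↑⟩ - |↓⟩)/√2, so ⟨-x|ψ⟩ = (-1 + i) / (√2·√6).
P = |-1 + i|² / 12 = 2/12.

0.167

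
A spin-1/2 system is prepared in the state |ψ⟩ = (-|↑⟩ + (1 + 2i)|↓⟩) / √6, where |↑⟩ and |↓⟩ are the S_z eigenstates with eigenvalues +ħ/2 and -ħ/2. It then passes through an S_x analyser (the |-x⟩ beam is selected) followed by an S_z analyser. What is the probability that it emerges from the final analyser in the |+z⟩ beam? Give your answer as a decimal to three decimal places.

0.333

First analyser (S_x): P(|-x⟩) = |⟨-x|ψ⟩|² = 8/12.
After stage 1 the state is |-x⟩; P(|+z⟩) = |⟨+z|-x⟩|² = 1/2.
Joint probability = 8/12 × 1/2 = 0.333.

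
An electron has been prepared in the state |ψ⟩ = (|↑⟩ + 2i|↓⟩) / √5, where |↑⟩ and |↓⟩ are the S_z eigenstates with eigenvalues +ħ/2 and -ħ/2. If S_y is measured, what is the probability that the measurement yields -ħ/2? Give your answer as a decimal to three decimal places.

|-y⟩ = (|↑⟩ - i|↓⟩)/√2, so ⟨-y|ψ⟩ = (-1) / (√2·√5).
P = |-1|² / 10 = 1/10.

0.100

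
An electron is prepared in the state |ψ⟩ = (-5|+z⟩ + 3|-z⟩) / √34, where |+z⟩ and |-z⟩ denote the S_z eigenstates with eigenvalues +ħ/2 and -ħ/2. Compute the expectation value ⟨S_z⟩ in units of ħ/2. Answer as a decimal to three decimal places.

0.471

⟨σ_z⟩ = |a|² - |b|² divided by |a|²+|b|², with a, b the |+z⟩, |-z⟩ amplitudes.
= (25 - 9)/34 = 16/34.
⟨S_z⟩ = (ħ/2)·⟨σ_z⟩.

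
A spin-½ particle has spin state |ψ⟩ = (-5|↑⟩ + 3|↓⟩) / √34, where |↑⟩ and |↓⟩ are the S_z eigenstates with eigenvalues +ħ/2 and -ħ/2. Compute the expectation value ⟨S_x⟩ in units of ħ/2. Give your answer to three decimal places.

-0.882

⟨σ_x⟩ = 2 Re(a* b)/(|a|²+|b|²) with a = -5, b = 3.
a* b = -15, so ⟨σ_x⟩ = -30/34.
⟨S_x⟩ = (ħ/2)·⟨σ_x⟩.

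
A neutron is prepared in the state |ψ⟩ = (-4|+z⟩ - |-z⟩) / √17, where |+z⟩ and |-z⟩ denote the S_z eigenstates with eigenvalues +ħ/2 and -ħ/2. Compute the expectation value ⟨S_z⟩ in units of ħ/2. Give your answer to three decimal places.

⟨σ_z⟩ = |a|² - |b|² divided by |a|²+|b|², with a, b the |+z⟩, |-z⟩ amplitudes.
= (16 - 1)/17 = 15/17.
⟨S_z⟩ = (ħ/2)·⟨σ_z⟩.

0.882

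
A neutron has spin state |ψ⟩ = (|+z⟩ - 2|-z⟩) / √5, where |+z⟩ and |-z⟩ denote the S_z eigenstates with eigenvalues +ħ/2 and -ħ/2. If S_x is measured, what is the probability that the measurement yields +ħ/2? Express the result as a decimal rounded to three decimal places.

0.100

|+x⟩ = (|+z⟩ + |-z⟩)/√2, so ⟨+x|ψ⟩ = (-1) / (√2·√5).
P = |-1|² / 10 = 1/10.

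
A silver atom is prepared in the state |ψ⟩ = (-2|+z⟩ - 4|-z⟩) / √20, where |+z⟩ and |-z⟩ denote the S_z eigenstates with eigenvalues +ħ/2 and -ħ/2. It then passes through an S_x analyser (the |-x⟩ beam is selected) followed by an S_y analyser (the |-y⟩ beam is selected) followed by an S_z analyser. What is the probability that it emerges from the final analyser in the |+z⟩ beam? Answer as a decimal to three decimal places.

0.025

First analyser (S_x): P(|-x⟩) = |⟨-x|ψ⟩|² = 4/40.
After stage 1 the state is |-x⟩; P(|-y⟩) = |⟨-y|-x⟩|² = 1/2.
After stage 2 the state is |-y⟩; P(|+z⟩) = |⟨+z|-y⟩|² = 1/2.
Joint probability = 4/40 × 1/2 × 1/2 = 0.025.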